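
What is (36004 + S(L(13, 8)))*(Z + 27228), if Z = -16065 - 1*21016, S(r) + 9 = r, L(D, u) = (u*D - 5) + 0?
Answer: -355634182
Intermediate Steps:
L(D, u) = -5 + D*u (L(D, u) = (D*u - 5) + 0 = (-5 + D*u) + 0 = -5 + D*u)
S(r) = -9 + r
Z = -37081 (Z = -16065 - 21016 = -37081)
(36004 + S(L(13, 8)))*(Z + 27228) = (36004 + (-9 + (-5 + 13*8)))*(-37081 + 27228) = (36004 + (-9 + (-5 + 104)))*(-9853) = (36004 + (-9 + 99))*(-9853) = (36004 + 90)*(-9853) = 36094*(-9853) = -355634182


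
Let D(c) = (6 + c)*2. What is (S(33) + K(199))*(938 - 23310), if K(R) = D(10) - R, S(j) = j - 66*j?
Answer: 51724064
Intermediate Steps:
S(j) = -65*j
D(c) = 12 + 2*c
K(R) = 32 - R (K(R) = (12 + 2*10) - R = (12 + 20) - R = 32 - R)
(S(33) + K(199))*(938 - 23310) = (-65*33 + (32 - 1*199))*(938 - 23310) = (-2145 + (32 - 199))*(-22372) = (-2145 - 167)*(-22372) = -2312*(-22372) = 51724064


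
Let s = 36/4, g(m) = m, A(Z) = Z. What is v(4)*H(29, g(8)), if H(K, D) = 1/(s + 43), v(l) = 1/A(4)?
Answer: 1/208 ≈ 0.0048077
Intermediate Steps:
v(l) = ¼ (v(l) = 1/4 = ¼)
s = 9 (s = 36*(¼) = 9)
H(K, D) = 1/52 (H(K, D) = 1/(9 + 43) = 1/52)
v(4)*H(29, g(8)) = (¼)*(1/52) = 1/208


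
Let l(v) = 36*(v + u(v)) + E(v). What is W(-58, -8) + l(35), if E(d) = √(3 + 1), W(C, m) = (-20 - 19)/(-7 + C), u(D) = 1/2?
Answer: 6403/5 ≈ 1280.6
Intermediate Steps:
u(D) = ½ (u(D) = 1*(½) = ½)
W(C, m) = -39/(-7 + C)
E(d) = 2 (E(d) = √4 = 2)
l(v) = 20 + 36*v (l(v) = 36*(v + ½) + 2 = 36*(½ + v) + 2 = (18 + 36*v) + 2 = 20 + 36*v)
W(-58, -8) + l(35) = -39/(-7 - 58) + (20 + 36*35) = -39/(-65) + (20 + 1260) = -39*(-1/65) + 1280 = ⅗ + 1280 = 6403/5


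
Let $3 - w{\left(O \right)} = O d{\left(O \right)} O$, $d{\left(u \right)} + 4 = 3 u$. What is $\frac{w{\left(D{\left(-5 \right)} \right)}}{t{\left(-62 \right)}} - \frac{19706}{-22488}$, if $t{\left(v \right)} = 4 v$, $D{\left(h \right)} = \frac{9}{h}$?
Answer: $\frac{16151287}{21785250} \approx 0.74139$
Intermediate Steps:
$d{\left(u \right)} = -4 + 3 u$
$w{\left(O \right)} = 3 - O^{2} \left(-4 + 3 O\right)$ ($w{\left(O \right)} = 3 - O \left(-4 + 3 O\right) O = 3 - O^{2} \left(-4 + 3 O\right)$)
$\frac{w{\left(D{\left(-5 \right)} \right)}}{t{\left(-62 \right)}} - \frac{19706}{-22488} = \frac{3 + \left(\frac{9}{-5}\right)^{2} \left(4 - 3 \frac{9}{-5}\right)}{4 \left(-62\right)} - \frac{19706}{-22488} = \frac{3 + \left(9 \left(- \frac{1}{5}\right)\right)^{2} \left(4 - 3 \cdot 9 \left(- \frac{1}{5}\right)\right)}{-248} - - \frac{9853}{11244} = \left(3 + \left(- \frac{9}{5}\right)^{2} \left(4 - - \frac{27}{5}\right)\right) \left(- \frac{1}{248}\right) + \frac{9853}{11244} = \left(3 + \frac{81 \left(4 + \frac{27}{5}\right)}{25}\right) \left(- \frac{1}{248}\right) + \frac{9853}{11244} = \left(3 + \frac{81}{25} \cdot \frac{47}{5}\right) \left(- \frac{1}{248}\right) + \frac{9853}{11244} = \left(3 + \frac{3807}{125}\right) \left(- \frac{1}{248}\right) + \frac{9853}{11244} = \frac{4182}{125} \left(- \frac{1}{248}\right) + \frac{9853}{11244} = - \frac{2091}{15500} + \frac{9853}{11244} = \frac{16151287}{21785250}$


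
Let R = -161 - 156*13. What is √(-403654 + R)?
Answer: I*√405843 ≈ 637.06*I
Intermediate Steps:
R = -2189 (R = -161 - 2028 = -2189)
√(-403654 + R) = √(-403654 - 2189) = √(-405843) = I*√405843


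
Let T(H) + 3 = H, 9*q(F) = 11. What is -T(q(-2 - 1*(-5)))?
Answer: 16/9 ≈ 1.7778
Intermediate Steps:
q(F) = 11/9 (q(F) = (⅑)*11 = 11/9)
T(H) = -3 + H
-T(q(-2 - 1*(-5))) = -(-3 + 11/9) = -1*(-16/9) = 16/9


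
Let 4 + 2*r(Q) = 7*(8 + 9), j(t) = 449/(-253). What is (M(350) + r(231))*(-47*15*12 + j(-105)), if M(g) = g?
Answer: -1744775635/506 ≈ -3.4482e+6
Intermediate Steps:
j(t) = -449/253 (j(t) = 449*(-1/253) = -449/253)
r(Q) = 115/2 (r(Q) = -2 + (7*(8 + 9))/2 = -2 + (7*17)/2 = -2 + (½)*119 = -2 + 119/2 = 115/2)
(M(350) + r(231))*(-47*15*12 + j(-105)) = (350 + 115/2)*(-47*15*12 - 449/253) = 815*(-705*12 - 449/253)/2 = 815*(-8460 - 449/253)/2 = (815/2)*(-2140829/253) = -1744775635/506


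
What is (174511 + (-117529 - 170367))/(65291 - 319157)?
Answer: 37795/84622 ≈ 0.44663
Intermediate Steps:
(174511 + (-117529 - 170367))/(65291 - 319157) = (174511 - 287896)/(-253866) = -113385*(-1/253866) = 37795/84622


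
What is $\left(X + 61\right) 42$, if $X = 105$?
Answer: $6972$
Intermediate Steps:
$\left(X + 61\right) 42 = \left(105 + 61\right) 42 = 166 \cdot 42 = 6972$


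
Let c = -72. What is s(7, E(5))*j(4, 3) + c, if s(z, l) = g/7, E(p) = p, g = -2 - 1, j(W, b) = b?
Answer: -513/7 ≈ -73.286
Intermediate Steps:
g = -3
s(z, l) = -3/7
s(7, E(5))*j(4, 3) + c = -3/7*3 - 72 = -9/7 - 72 = -513/7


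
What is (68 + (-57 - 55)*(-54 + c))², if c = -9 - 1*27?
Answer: 102981904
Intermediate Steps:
c = -36 (c = -9 - 27 = -36)
(68 + (-57 - 55)*(-54 + c))² = (68 + (-57 - 55)*(-54 - 36))² = (68 - 112*(-90))² = (68 + 10080)² = 10148² = 102981904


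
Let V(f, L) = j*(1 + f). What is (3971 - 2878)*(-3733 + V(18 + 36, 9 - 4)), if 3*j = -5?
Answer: -12541082/3 ≈ -4.1804e+6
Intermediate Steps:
j = -5/3 (j = (1/3)*(-5) = -5/3 ≈ -1.6667)
V(f, L) = -5/3 - 5*f/3 (V(f, L) = -5*(1 + f)/3 = -5/3 - 5*f/3)
(3971 - 2878)*(-3733 + V(18 + 36, 9 - 4)) = (3971 - 2878)*(-3733 + (-5/3 - 5*(18 + 36)/3)) = 1093*(-3733 + (-5/3 - 5/3*54)) = 1093*(-3733 + (-5/3 - 90)) = 1093*(-3733 - 275/3) = 1093*(-11474/3) = -12541082/3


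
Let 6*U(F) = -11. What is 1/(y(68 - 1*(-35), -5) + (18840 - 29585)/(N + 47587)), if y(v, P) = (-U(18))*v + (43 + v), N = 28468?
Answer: 13038/4363715 ≈ 0.0029878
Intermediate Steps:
U(F) = -11/6 (U(F) = (⅙)*(-11) = -11/6)
y(v, P) = 43 + 17*v/6 (y(v, P) = (-1*(-11/6))*v + (43 + v) = 11*v/6 + (43 + v) = 43 + 17*v/6)
1/(y(68 - 1*(-35), -5) + (18840 - 29585)/(N + 47587)) = 1/((43 + 17*(68 - 1*(-35))/6) + (18840 - 29585)/(28468 + 47587)) = 1/((43 + 17*(68 + 35)/6) - 10745/76055) = 1/((43 + (17/6)*103) - 10745*1/76055) = 1/((43 + 1751/6) - 307/2173) = 1/(2009/6 - 307/2173) = 1/(4363715/13038) = 13038/4363715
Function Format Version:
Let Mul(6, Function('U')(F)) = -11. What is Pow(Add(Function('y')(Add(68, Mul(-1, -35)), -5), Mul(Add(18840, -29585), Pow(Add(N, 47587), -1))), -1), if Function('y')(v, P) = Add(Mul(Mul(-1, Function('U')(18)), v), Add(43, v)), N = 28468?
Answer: Rational(13038, 4363715) ≈ 0.0029878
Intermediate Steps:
Function('U')(F) = Rational(-11, 6) (Function('U')(F) = Mul(Rational(1, 6), -11) = Rational(-11, 6))
Function('y')(v, P) = Add(43, Mul(Rational(17, 6), v)) (Function('y')(v, P) = Add(Mul(Mul(-1, Rational(-11, 6)), v), Add(43, v)) = Add(Mul(Rational(11, 6), v), Add(43, v)) = Add(43, Mul(Rational(17, 6), v)))
Pow(Add(Function('y')(Add(68, Mul(-1, -35)), -5), Mul(Add(18840, -29585), Pow(Add(N, 47587), -1))), -1) = Pow(Add(Add(43, Mul(Rational(17, 6), Add(68, Mul(-1, -35)))), Mul(Add(18840, -29585), Pow(Add(28468, 47587), -1))), -1) = Pow(Add(Add(43, Mul(Rational(17, 6), Add(68, 35))), Mul(-10745, Pow(76055, -1))), -1) = Pow(Add(Add(43, Mul(Rational(17, 6), 103)), Mul(-10745, Rational(1, 76055))), -1) = Pow(Add(Add(43, Rational(1751, 6)), Rational(-307, 2173)), -1) = Pow(Add(Rational(2009, 6), Rational(-307, 2173)), -1) = Pow(Rational(4363715, 13038), -1) = Rational(13038, 4363715)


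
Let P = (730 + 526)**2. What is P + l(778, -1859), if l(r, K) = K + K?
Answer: 1573818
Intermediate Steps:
l(r, K) = 2*K
P = 1577536 (P = 1256**2 = 1577536)
P + l(778, -1859) = 1577536 + 2*(-1859) = 1577536 - 3718 = 1573818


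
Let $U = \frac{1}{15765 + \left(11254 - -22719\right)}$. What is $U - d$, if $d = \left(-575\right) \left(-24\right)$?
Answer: $- \frac{686384399}{49738} \approx -13800.0$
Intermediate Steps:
$U = \frac{1}{49738}$ ($U = \frac{1}{15765 + \left(11254 + 22719\right)} = \frac{1}{15765 + 33973} = \frac{1}{49738} \approx 2.0105 \cdot 10^{-5}$)
$d = 13800$
$U - d = \frac{1}{49738} - 13800 = - \frac{686384399}{49738}$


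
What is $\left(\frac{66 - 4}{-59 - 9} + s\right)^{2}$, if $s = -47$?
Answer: $\frac{2653641}{1156} \approx 2295.5$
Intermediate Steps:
$\left(\frac{66 - 4}{-59 - 9} + s\right)^{2} = \left(\frac{66 - 4}{-59 - 9} - 47\right)^{2} = \left(\frac{62}{-68} - 47\right)^{2} = \left(62 \left(- \frac{1}{68}\right) - 47\right)^{2} = \left(- \frac{31}{34} - 47\right)^{2} = \left(- \frac{1629}{34}\right)^{2} = \frac{2653641}{1156}$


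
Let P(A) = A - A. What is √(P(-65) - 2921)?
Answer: I*√2921 ≈ 54.046*I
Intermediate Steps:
P(A) = 0
√(P(-65) - 2921) = √(0 - 2921) = √(-2921) = I*√2921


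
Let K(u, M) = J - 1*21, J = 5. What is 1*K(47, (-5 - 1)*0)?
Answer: -16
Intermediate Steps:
K(u, M) = -16 (K(u, M) = 5 - 1*21 = 5 - 21 = -16)
1*K(47, (-5 - 1)*0) = 1*(-16) = -16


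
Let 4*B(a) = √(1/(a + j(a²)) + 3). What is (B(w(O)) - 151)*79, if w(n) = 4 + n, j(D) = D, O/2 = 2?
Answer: -11929 + 79*√434/48 ≈ -11895.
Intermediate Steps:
O = 4 (O = 2*2 = 4)
B(a) = √(3 + 1/(a + a²))/4 (B(a) = √(1/(a + a²) + 3)/4 = √(3 + 1/(a + a²))/4)
(B(w(O)) - 151)*79 = (√((1 + 3*(4 + 4) + 3*(4 + 4)²)/((4 + 4)*(1 + (4 + 4))))/4 - 151)*79 = (√((1 + 3*8 + 3*8²)/(8*(1 + 8)))/4 - 151)*79 = (√((⅛)*(1 + 24 + 3*64)/9)/4 - 151)*79 = (√((⅛)*(⅑)*(1 + 24 + 192))/4 - 151)*79 = (√((⅛)*(⅑)*217)/4 - 151)*79 = (√(217/72)/4 - 151)*79 = ((√434/12)/4 - 151)*79 = (√434/48 - 151)*79 = (-151 + √434/48)*79 = -11929 + 79*√434/48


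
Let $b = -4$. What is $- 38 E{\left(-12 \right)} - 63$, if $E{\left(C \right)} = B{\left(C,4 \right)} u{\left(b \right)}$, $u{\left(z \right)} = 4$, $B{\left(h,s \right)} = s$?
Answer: $-671$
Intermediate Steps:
$E{\left(C \right)} = 16$ ($E{\left(C \right)} = 4 \cdot 4 = 16$)
$- 38 E{\left(-12 \right)} - 63 = \left(-38\right) 16 - 63 = -608 - 63 = -671$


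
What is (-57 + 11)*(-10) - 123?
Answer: 337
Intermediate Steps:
(-57 + 11)*(-10) - 123 = -46*(-10) - 123 = 460 - 123 = 337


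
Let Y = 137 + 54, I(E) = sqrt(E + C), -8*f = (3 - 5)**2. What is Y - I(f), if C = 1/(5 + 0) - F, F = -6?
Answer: 191 - sqrt(570)/10 ≈ 188.61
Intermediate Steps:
f = -1/2 (f = -(3 - 5)**2/8 = -1/8*(-2)**2 = -1/8*4 = -1/2 ≈ -0.50000)
C = 31/5 (C = 1/(5 + 0) - 1*(-6) = 1/5 + 6 = 31/5 ≈ 6.2000)
I(E) = sqrt(31/5 + E) (I(E) = sqrt(E + 31/5) = sqrt(31/5 + E))
Y = 191
Y - I(f) = 191 - sqrt(155 + 25*(-1/2))/5 = 191 - sqrt(155 - 25/2)/5 = 191 - sqrt(285/2)/5 = 191 - sqrt(570)/2/5 = 191 - sqrt(570)/10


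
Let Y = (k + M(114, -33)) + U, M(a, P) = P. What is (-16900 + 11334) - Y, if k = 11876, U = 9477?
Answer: -26886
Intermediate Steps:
Y = 21320 (Y = (11876 - 33) + 9477 = 11843 + 9477 = 21320)
(-16900 + 11334) - Y = (-16900 + 11334) - 1*21320 = -5566 - 21320 = -26886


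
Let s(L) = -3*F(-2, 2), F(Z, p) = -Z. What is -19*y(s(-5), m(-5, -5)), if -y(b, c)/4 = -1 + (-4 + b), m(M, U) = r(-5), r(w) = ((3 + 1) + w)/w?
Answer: -836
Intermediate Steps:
r(w) = (4 + w)/w
m(M, U) = ⅕ (m(M, U) = (4 - 5)/(-5) = -⅕*(-1) = ⅕)
s(L) = -6 (s(L) = -(-3)*(-2) = -3*2 = -6)
y(b, c) = 20 - 4*b (y(b, c) = -4*(-1 + (-4 + b)) = -4*(-5 + b) = 20 - 4*b)
-19*y(s(-5), m(-5, -5)) = -19*(20 - 4*(-6)) = -19*(20 + 24) = -19*44 = -836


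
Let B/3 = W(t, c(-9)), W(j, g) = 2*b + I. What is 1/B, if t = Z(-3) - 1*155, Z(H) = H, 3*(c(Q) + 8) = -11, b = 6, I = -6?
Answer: 1/18 ≈ 0.055556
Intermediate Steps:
c(Q) = -35/3 (c(Q) = -8 + (⅓)*(-11) = -8 - 11/3 = -35/3)
t = -158 (t = -3 - 1*155 = -3 - 155 = -158)
W(j, g) = 6 (W(j, g) = 2*6 - 6 = 12 - 6 = 6)
B = 18 (B = 3*6 = 18)
1/B = 1/18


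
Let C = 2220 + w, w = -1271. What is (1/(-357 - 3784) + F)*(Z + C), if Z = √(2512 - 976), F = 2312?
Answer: 9085717459/4141 + 153183856*√6/4141 ≈ 2.2847e+6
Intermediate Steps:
Z = 16*√6 (Z = √1536 = 16*√6 ≈ 39.192)
C = 949 (C = 2220 - 1271 = 949)
(1/(-357 - 3784) + F)*(Z + C) = (1/(-357 - 3784) + 2312)*(16*√6 + 949) = (1/(-4141) + 2312)*(949 + 16*√6) = (-1/4141 + 2312)*(949 + 16*√6) = 9573991*(949 + 16*√6)/4141 = 9085717459/4141 + 153183856*√6/4141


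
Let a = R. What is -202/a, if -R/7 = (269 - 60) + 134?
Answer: 202/2401 ≈ 0.084132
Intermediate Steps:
R = -2401 (R = -7*((269 - 60) + 134) = -7*(209 + 134) = -7*343 = -2401)
a = -2401
-202/a = -202/(-2401) = -202*(-1/2401) = 202/2401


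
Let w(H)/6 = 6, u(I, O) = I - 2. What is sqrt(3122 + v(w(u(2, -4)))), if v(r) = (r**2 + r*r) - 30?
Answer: 14*sqrt(29) ≈ 75.392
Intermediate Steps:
u(I, O) = -2 + I
w(H) = 36 (w(H) = 6*6 = 36)
v(r) = -30 + 2*r**2 (v(r) = (r**2 + r**2) - 30 = 2*r**2 - 30 = -30 + 2*r**2)
sqrt(3122 + v(w(u(2, -4)))) = sqrt(3122 + (-30 + 2*36**2)) = sqrt(3122 + (-30 + 2*1296)) = sqrt(3122 + (-30 + 2592)) = sqrt(3122 + 2562) = sqrt(5684) = 14*sqrt(29)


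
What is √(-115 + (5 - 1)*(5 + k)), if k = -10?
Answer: 3*I*√15 ≈ 11.619*I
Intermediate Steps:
√(-115 + (5 - 1)*(5 + k)) = √(-115 + (5 - 1)*(5 - 10)) = √(-115 + 4*(-5)) = √(-115 - 20) = √(-135) = 3*I*√15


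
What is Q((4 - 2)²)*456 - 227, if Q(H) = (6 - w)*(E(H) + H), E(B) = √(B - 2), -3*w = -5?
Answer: 7677 + 1976*√2 ≈ 10471.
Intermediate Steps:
w = 5/3 (w = -⅓*(-5) = 5/3 ≈ 1.6667)
E(B) = √(-2 + B)
Q(H) = 13*H/3 + 13*√(-2 + H)/3 (Q(H) = (6 - 1*5/3)*(√(-2 + H) + H) = (6 - 5/3)*(H + √(-2 + H)) = 13*(H + √(-2 + H))/3 = 13*H/3 + 13*√(-2 + H)/3)
Q((4 - 2)²)*456 - 227 = (13*(4 - 2)²/3 + 13*√(-2 + (4 - 2)²)/3)*456 - 227 = ((13/3)*2² + 13*√(-2 + 2²)/3)*456 - 227 = ((13/3)*4 + 13*√(-2 + 4)/3)*456 - 227 = (52/3 + 13*√2/3)*456 - 227 = (7904 + 1976*√2) - 227 = 7677 + 1976*√2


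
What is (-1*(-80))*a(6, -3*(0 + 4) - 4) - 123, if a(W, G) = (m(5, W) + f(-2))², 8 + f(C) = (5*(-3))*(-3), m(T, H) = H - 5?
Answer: 115397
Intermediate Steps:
m(T, H) = -5 + H
f(C) = 37 (f(C) = -8 + (5*(-3))*(-3) = -8 - 15*(-3) = -8 + 45 = 37)
a(W, G) = (32 + W)² (a(W, G) = ((-5 + W) + 37)² = (32 + W)²)
(-1*(-80))*a(6, -3*(0 + 4) - 4) - 123 = (-1*(-80))*(32 + 6)² - 123 = 80*38² - 123 = 80*1444 - 123 = 115520 - 123 = 115397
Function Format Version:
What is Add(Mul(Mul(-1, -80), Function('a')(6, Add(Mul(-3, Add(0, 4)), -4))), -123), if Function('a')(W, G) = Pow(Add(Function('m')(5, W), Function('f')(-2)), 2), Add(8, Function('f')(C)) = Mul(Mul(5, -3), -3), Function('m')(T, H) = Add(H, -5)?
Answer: 115397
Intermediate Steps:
Function('m')(T, H) = Add(-5, H)
Function('f')(C) = 37 (Function('f')(C) = Add(-8, Mul(Mul(5, -3), -3)) = Add(-8, Mul(-15, -3)) = Add(-8, 45) = 37)
Function('a')(W, G) = Pow(Add(32, W), 2) (Function('a')(W, G) = Pow(Add(Add(-5, W), 37), 2) = Pow(Add(32, W), 2))
Add(Mul(Mul(-1, -80), Function('a')(6, Add(Mul(-3, Add(0, 4)), -4))), -123) = Add(Mul(Mul(-1, -80), Pow(Add(32, 6), 2)), -123) = Add(Mul(80, Pow(38, 2)), -123) = Add(Mul(80, 1444), -123) = Add(115520, -123) = 115397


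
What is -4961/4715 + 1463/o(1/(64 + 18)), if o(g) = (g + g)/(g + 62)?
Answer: 855525583/230 ≈ 3.7197e+6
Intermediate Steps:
o(g) = 2*g/(62 + g) (o(g) = (2*g)/(62 + g) = 2*g/(62 + g))
-4961/4715 + 1463/o(1/(64 + 18)) = -4961/4715 + 1463/((2/((64 + 18)*(62 + 1/(64 + 18))))) = -4961*1/4715 + 1463/((2/(82*(62 + 1/82)))) = -121/115 + 1463/((2*(1/82)/(62 + 1/82))) = -121/115 + 1463/((2*(1/82)/(5085/82))) = -121/115 + 1463/((2*(1/82)*(82/5085))) = -121/115 + 1463/(2/5085) = -121/115 + 1463*(5085/2) = -121/115 + 7439355/2 = 855525583/230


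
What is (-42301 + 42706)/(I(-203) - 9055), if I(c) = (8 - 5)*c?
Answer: -405/9664 ≈ -0.041908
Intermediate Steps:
I(c) = 3*c
(-42301 + 42706)/(I(-203) - 9055) = (-42301 + 42706)/(3*(-203) - 9055) = 405/(-609 - 9055) = 405/(-9664) = 405*(-1/9664) = -405/9664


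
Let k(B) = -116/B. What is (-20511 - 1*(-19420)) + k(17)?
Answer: -18663/17 ≈ -1097.8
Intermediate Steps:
(-20511 - 1*(-19420)) + k(17) = (-20511 - 1*(-19420)) - 116/17 = (-20511 + 19420) - 116*1/17 = -1091 - 116/17 = -18663/17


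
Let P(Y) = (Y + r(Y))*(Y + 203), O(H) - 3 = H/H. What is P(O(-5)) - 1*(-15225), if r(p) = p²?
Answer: 19365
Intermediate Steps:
O(H) = 4 (O(H) = 3 + H/H = 3 + 1 = 4)
P(Y) = (203 + Y)*(Y + Y²) (P(Y) = (Y + Y²)*(Y + 203) = (Y + Y²)*(203 + Y) = (203 + Y)*(Y + Y²))
P(O(-5)) - 1*(-15225) = 4*(203 + 4² + 204*4) - 1*(-15225) = 4*(203 + 16 + 816) + 15225 = 4*1035 + 15225 = 4140 + 15225 = 19365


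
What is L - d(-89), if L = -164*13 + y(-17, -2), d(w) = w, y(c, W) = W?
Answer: -2045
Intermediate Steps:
L = -2134 (L = -164*13 - 2 = -2132 - 2 = -2134)
L - d(-89) = -2134 - 1*(-89) = -2134 + 89 = -2045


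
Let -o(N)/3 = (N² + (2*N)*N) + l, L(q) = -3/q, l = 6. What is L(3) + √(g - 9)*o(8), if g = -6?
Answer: -1 - 594*I*√15 ≈ -1.0 - 2300.6*I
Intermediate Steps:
o(N) = -18 - 9*N² (o(N) = -3*((N² + (2*N)*N) + 6) = -3*((N² + 2*N²) + 6) = -3*(3*N² + 6) = -3*(6 + 3*N²) = -18 - 9*N²)
L(3) + √(g - 9)*o(8) = -3/3 + √(-6 - 9)*(-18 - 9*8²) = -3*⅓ + √(-15)*(-18 - 9*64) = -1 + (I*√15)*(-18 - 576) = -1 + (I*√15)*(-594) = -1 - 594*I*√15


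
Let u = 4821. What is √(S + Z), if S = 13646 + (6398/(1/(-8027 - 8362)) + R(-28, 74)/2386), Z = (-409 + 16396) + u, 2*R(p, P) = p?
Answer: I*√149188330441983/1193 ≈ 10238.0*I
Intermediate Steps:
R(p, P) = p/2
Z = 20808 (Z = (-409 + 16396) + 4821 = 15987 + 4821 = 20808)
S = -125077908975/1193 (S = 13646 + (6398/(1/(-8027 - 8362)) + ((½)*(-28))/2386) = 13646 + (6398/(1/(-16389)) - 14*1/2386) = 13646 + (6398/(-1/16389) - 7/1193) = 13646 + (6398*(-16389) - 7/1193) = 13646 + (-104856822 - 7/1193) = 13646 - 125094188653/1193 = -125077908975/1193 ≈ -1.0484e+8)
√(S + Z) = √(-125077908975/1193 + 20808) = √(-125053085031/1193) = I*√149188330441983/1193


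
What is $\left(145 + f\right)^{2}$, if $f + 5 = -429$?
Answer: $83521$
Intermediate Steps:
$f = -434$ ($f = -5 - 429 = -434$)
$\left(145 + f\right)^{2} = \left(145 - 434\right)^{2} = \left(-289\right)^{2} = 83521$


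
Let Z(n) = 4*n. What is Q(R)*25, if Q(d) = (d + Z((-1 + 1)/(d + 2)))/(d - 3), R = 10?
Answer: 250/7 ≈ 35.714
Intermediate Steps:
Q(d) = d/(-3 + d) (Q(d) = (d + 4*((-1 + 1)/(d + 2)))/(d - 3) = (d + 4*(0/(2 + d)))/(-3 + d) = (d + 4*0)/(-3 + d) = (d + 0)/(-3 + d) = d/(-3 + d))
Q(R)*25 = (10/(-3 + 10))*25 = (10/7)*25 = 250/7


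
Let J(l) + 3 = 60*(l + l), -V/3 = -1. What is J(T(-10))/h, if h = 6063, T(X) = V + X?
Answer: -281/2021 ≈ -0.13904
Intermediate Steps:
V = 3 (V = -3*(-1) = 3)
T(X) = 3 + X
J(l) = -3 + 120*l (J(l) = -3 + 60*(l + l) = -3 + 60*(2*l) = -3 + 120*l)
J(T(-10))/h = (-3 + 120*(3 - 10))/6063 = (-3 + 120*(-7))*(1/6063) = (-3 - 840)*(1/6063) = -843*1/6063 = -281/2021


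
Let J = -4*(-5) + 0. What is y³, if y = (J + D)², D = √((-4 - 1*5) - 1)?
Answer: (20 + I*√10)⁶ ≈ 4.0599e+7 + 5.5694e+7*I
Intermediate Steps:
D = I*√10 (D = √((-4 - 5) - 1) = √(-9 - 1) = √(-10) = I*√10 ≈ 3.1623*I)
J = 20 (J = 20 + 0 = 20)
y = (20 + I*√10)² ≈ 390.0 + 126.49*I
y³ = ((20 + I*√10)²)³ = (20 + I*√10)⁶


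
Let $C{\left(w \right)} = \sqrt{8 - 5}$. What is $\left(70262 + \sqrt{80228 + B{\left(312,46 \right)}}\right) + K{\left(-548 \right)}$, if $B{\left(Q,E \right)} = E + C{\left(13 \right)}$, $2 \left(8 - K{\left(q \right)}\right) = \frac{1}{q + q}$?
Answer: $\frac{154031841}{2192} + \sqrt{80274 + \sqrt{3}} \approx 70553.0$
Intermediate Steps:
$K{\left(q \right)} = 8 - \frac{1}{4 q}$ ($K{\left(q \right)} = 8 - \frac{1}{2 \left(q + q\right)} = 8 - \frac{1}{2 \cdot 2 q} = 8 - \frac{\frac{1}{2} \frac{1}{q}}{2} = 8 - \frac{1}{4 q}$)
$C{\left(w \right)} = \sqrt{3}$
$B{\left(Q,E \right)} = E + \sqrt{3}$
$\left(70262 + \sqrt{80228 + B{\left(312,46 \right)}}\right) + K{\left(-548 \right)} = \left(70262 + \sqrt{80228 + \left(46 + \sqrt{3}\right)}\right) + \left(8 - \frac{1}{4 \left(-548\right)}\right) = \left(70262 + \sqrt{80274 + \sqrt{3}}\right) + \left(8 - - \frac{1}{2192}\right) = \left(70262 + \sqrt{80274 + \sqrt{3}}\right) + \left(8 + \frac{1}{2192}\right) = \left(70262 + \sqrt{80274 + \sqrt{3}}\right) + \frac{17537}{2192} = \frac{154031841}{2192} + \sqrt{80274 + \sqrt{3}}$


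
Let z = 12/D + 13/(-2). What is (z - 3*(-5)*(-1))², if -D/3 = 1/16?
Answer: 29241/4 ≈ 7310.3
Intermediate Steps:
D = -3/16 ≈ -0.18750
z = -141/2 (z = 12/(-3/16) + 13/(-2) = 12*(-16/3) + 13*(-½) = -64 - 13/2 = -141/2 ≈ -70.500)
(z - 3*(-5)*(-1))² = (-141/2 - 3*(-5)*(-1))² = (-141/2 + 15*(-1))² = (-141/2 - 15)² = (-171/2)² = 29241/4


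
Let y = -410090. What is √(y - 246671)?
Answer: I*√656761 ≈ 810.41*I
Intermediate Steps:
√(y - 246671) = √(-410090 - 246671) = √(-656761) = I*√656761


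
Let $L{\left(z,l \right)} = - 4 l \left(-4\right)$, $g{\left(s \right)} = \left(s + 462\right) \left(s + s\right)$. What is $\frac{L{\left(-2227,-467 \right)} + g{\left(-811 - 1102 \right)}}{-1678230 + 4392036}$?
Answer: $\frac{308003}{150767} \approx 2.0429$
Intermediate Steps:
$g{\left(s \right)} = 2 s \left(462 + s\right)$ ($g{\left(s \right)} = \left(462 + s\right) 2 s = 2 s \left(462 + s\right)$)
$L{\left(z,l \right)} = 16 l$
$\frac{L{\left(-2227,-467 \right)} + g{\left(-811 - 1102 \right)}}{-1678230 + 4392036} = \frac{16 \left(-467\right) + 2 \left(-811 - 1102\right) \left(462 - 1913\right)}{-1678230 + 4392036} = \frac{-7472 + 2 \left(-1913\right) \left(462 - 1913\right)}{2713806} = \left(-7472 + 2 \left(-1913\right) \left(-1451\right)\right) \frac{1}{2713806} = \left(-7472 + 5551526\right) \frac{1}{2713806} = 5544054 \cdot \frac{1}{2713806} = \frac{308003}{150767}$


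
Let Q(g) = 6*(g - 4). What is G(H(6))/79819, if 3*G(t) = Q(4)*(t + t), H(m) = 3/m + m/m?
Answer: 0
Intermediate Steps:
Q(g) = -24 + 6*g (Q(g) = 6*(-4 + g) = -24 + 6*g)
H(m) = 1 + 3/m (H(m) = 3/m + 1 = 1 + 3/m)
G(t) = 0 (G(t) = ((-24 + 6*4)*(t + t))/3 = ((-24 + 24)*(2*t))/3 = (0*(2*t))/3 = (⅓)*0 = 0)
G(H(6))/79819 = 0/79819 = 0*(1/79819) = 0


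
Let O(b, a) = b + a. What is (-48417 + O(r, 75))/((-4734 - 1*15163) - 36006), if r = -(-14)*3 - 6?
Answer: 48306/55903 ≈ 0.86410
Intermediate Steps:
r = 36 (r = -7*(-6) - 6 = 42 - 6 = 36)
O(b, a) = a + b
(-48417 + O(r, 75))/((-4734 - 1*15163) - 36006) = (-48417 + (75 + 36))/((-4734 - 1*15163) - 36006) = (-48417 + 111)/((-4734 - 15163) - 36006) = -48306/(-19897 - 36006) = -48306/(-55903) = -48306*(-1/55903) = 48306/55903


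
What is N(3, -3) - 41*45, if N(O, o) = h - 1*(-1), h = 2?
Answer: -1842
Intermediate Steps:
N(O, o) = 3 (N(O, o) = 2 - 1*(-1) = 2 + 1 = 3)
N(3, -3) - 41*45 = 3 - 41*45 = 3 - 1845 = -1842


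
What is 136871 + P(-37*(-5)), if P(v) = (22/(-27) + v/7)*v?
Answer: 26764204/189 ≈ 1.4161e+5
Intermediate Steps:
P(v) = v*(-22/27 + v/7) (P(v) = (22*(-1/27) + v*(⅐))*v = (-22/27 + v/7)*v = v*(-22/27 + v/7))
136871 + P(-37*(-5)) = 136871 + (-37*(-5))*(-154 + 27*(-37*(-5)))/189 = 136871 + (1/189)*185*(-154 + 27*185) = 136871 + (1/189)*185*(-154 + 4995) = 136871 + (1/189)*185*4841 = 136871 + 895585/189 = 26764204/189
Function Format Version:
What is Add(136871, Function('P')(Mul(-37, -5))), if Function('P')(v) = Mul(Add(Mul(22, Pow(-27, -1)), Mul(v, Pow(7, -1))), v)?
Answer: Rational(26764204, 189) ≈ 1.4161e+5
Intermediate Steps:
Function('P')(v) = Mul(v, Add(Rational(-22, 27), Mul(Rational(1, 7), v))) (Function('P')(v) = Mul(Add(Mul(22, Rational(-1, 27)), Mul(v, Rational(1, 7))), v) = Mul(Add(Rational(-22, 27), Mul(Rational(1, 7), v)), v) = Mul(v, Add(Rational(-22, 27), Mul(Rational(1, 7), v))))
Add(136871, Function('P')(Mul(-37, -5))) = Add(136871, Mul(Rational(1, 189), Mul(-37, -5), Add(-154, Mul(27, Mul(-37, -5))))) = Add(136871, Mul(Rational(1, 189), 185, Add(-154, Mul(27, 185)))) = Add(136871, Mul(Rational(1, 189), 185, Add(-154, 4995))) = Add(136871, Mul(Rational(1, 189), 185, 4841)) = Add(136871, Rational(895585, 189)) = Rational(26764204, 189)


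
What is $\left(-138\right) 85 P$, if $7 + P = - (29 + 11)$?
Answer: $551310$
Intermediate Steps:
$P = -47$ ($P = -7 - \left(29 + 11\right) = -7 - 40 = -47$)
$\left(-138\right) 85 P = \left(-138\right) 85 \left(-47\right) = \left(-11730\right) \left(-47\right) = 551310$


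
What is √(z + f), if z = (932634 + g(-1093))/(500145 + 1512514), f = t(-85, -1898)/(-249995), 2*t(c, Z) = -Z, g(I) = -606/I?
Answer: √138999183143540970738898121305/549948072568565 ≈ 0.67793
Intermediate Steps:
t(c, Z) = -Z/2 (t(c, Z) = (-Z)/2 = -Z/2)
f = -949/249995 (f = -½*(-1898)/(-249995) = 949*(-1/249995) = -949/249995 ≈ -0.0037961)
z = 1019369568/2199836287 (z = (932634 - 606/(-1093))/(500145 + 1512514) = (932634 - 606*(-1/1093))/2012659 = (932634 + 606/1093)*(1/2012659) = (1019369568/1093)*(1/2012659) = 1019369568/2199836287 ≈ 0.46338)
√(z + f) = √(1019369568/2199836287 - 949/249995) = √(252749650515797/549948072568565) = √138999183143540970738898121305/549948072568565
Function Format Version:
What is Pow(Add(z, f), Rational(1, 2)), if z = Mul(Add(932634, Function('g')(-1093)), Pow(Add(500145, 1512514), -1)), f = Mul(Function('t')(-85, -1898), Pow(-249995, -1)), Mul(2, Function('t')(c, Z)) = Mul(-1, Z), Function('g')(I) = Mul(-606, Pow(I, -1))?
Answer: Mul(Rational(1, 549948072568565), Pow(138999183143540970738898121305, Rational(1, 2))) ≈ 0.67793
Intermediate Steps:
Function('t')(c, Z) = Mul(Rational(-1, 2), Z) (Function('t')(c, Z) = Mul(Rational(1, 2), Mul(-1, Z)) = Mul(Rational(-1, 2), Z))
f = Rational(-949, 249995) (f = Mul(Mul(Rational(-1, 2), -1898), Pow(-249995, -1)) = Mul(949, Rational(-1, 249995)) = Rational(-949, 249995) ≈ -0.0037961)
z = Rational(1019369568, 2199836287) (z = Mul(Add(932634, Mul(-606, Pow(-1093, -1))), Pow(Add(500145, 1512514), -1)) = Mul(Add(932634, Mul(-606, Rational(-1, 1093))), Pow(2012659, -1)) = Mul(Add(932634, Rational(606, 1093)), Rational(1, 2012659)) = Mul(Rational(1019369568, 1093), Rational(1, 2012659)) = Rational(1019369568, 2199836287) ≈ 0.46338)
Pow(Add(z, f), Rational(1, 2)) = Pow(Add(Rational(1019369568, 2199836287), Rational(-949, 249995)), Rational(1, 2)) = Pow(Rational(252749650515797, 549948072568565), Rational(1, 2)) = Mul(Rational(1, 549948072568565), Pow(138999183143540970738898121305, Rational(1, 2)))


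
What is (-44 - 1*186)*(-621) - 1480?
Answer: 141350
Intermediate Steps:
(-44 - 1*186)*(-621) - 1480 = (-44 - 186)*(-621) - 1480 = -230*(-621) - 1480 = 142830 - 1480 = 141350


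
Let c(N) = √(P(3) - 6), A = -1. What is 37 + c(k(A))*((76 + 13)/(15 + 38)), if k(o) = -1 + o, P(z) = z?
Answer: 37 + 89*I*√3/53 ≈ 37.0 + 2.9085*I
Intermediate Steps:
c(N) = I*√3 (c(N) = √(3 - 6) = √(-3) = I*√3)
37 + c(k(A))*((76 + 13)/(15 + 38)) = 37 + (I*√3)*((76 + 13)/(15 + 38)) = 37 + (I*√3)*(89/53) = 37 + 89*I*√3/53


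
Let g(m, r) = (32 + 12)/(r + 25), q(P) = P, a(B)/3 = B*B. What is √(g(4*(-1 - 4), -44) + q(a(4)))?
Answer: 2*√4123/19 ≈ 6.7590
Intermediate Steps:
a(B) = 3*B² (a(B) = 3*(B*B) = 3*B²)
g(m, r) = 44/(25 + r)
√(g(4*(-1 - 4), -44) + q(a(4))) = √(44/(25 - 44) + 3*4²) = √(44/(-19) + 3*16) = √(44*(-1/19) + 48) = √(-44/19 + 48) = √(868/19) = 2*√4123/19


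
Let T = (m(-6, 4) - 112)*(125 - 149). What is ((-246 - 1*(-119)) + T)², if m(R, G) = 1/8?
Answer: 6543364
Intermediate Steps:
m(R, G) = ⅛
T = 2685 (T = (⅛ - 112)*(125 - 149) = -895/8*(-24) = 2685)
((-246 - 1*(-119)) + T)² = ((-246 - 1*(-119)) + 2685)² = ((-246 + 119) + 2685)² = (-127 + 2685)² = 2558² = 6543364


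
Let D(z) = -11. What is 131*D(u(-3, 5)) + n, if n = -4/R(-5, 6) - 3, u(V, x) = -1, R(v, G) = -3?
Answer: -4328/3 ≈ -1442.7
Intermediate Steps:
n = -5/3 (n = -4/(-3) - 3 = -4*(-⅓) - 3 = 4/3 - 3 = -5/3 ≈ -1.6667)
131*D(u(-3, 5)) + n = 131*(-11) - 5/3 = -1441 - 5/3 = -4328/3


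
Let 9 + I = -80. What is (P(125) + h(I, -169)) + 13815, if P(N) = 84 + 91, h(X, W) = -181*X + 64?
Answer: 30163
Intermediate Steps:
I = -89 (I = -9 - 80 = -89)
h(X, W) = 64 - 181*X
P(N) = 175
(P(125) + h(I, -169)) + 13815 = (175 + (64 - 181*(-89))) + 13815 = (175 + (64 + 16109)) + 13815 = (175 + 16173) + 13815 = 16348 + 13815 = 30163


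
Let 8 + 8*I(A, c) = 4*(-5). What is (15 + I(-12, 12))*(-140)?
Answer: -1610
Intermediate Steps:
I(A, c) = -7/2 (I(A, c) = -1 + (4*(-5))/8 = -1 + (⅛)*(-20) = -1 - 5/2 = -7/2)
(15 + I(-12, 12))*(-140) = (15 - 7/2)*(-140) = (23/2)*(-140) = -1610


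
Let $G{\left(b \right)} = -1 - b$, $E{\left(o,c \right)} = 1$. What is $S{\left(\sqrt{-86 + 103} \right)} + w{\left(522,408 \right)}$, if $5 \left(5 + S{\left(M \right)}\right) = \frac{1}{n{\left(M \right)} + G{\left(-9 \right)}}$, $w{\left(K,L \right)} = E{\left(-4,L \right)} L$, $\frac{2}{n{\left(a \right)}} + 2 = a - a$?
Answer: $\frac{14106}{35} \approx 403.03$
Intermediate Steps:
$n{\left(a \right)} = -1$ ($n{\left(a \right)} = \frac{2}{-2 + \left(a - a\right)} = \frac{2}{-2 + 0} = \frac{2}{-2} = 2 \left(- \frac{1}{2}\right) = -1$)
$w{\left(K,L \right)} = L$ ($w{\left(K,L \right)} = 1 L = L$)
$S{\left(M \right)} = - \frac{174}{35}$ ($S{\left(M \right)} = -5 + \frac{1}{5 \left(-1 - -8\right)} = -5 + \frac{1}{5 \left(-1 + \left(-1 + 9\right)\right)} = -5 + \frac{1}{5 \left(-1 + 8\right)} = -5 + \frac{1}{5 \cdot 7} = -5 + \frac{1}{5} \cdot \frac{1}{7} = -5 + \frac{1}{35} = - \frac{174}{35}$)
$S{\left(\sqrt{-86 + 103} \right)} + w{\left(522,408 \right)} = - \frac{174}{35} + 408 = \frac{14106}{35}$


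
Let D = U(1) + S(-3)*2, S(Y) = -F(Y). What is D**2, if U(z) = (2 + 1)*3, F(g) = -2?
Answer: 169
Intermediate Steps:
S(Y) = 2 (S(Y) = -1*(-2) = 2)
U(z) = 9 (U(z) = 3*3 = 9)
D = 13 (D = 9 + 2*2 = 9 + 4 = 13)
D**2 = 13**2 = 169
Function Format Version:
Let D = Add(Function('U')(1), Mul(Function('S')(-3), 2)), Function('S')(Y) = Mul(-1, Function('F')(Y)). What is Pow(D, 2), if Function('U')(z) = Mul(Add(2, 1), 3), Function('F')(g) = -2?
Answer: 169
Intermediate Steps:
Function('S')(Y) = 2 (Function('S')(Y) = Mul(-1, -2) = 2)
Function('U')(z) = 9 (Function('U')(z) = Mul(3, 3) = 9)
D = 13 (D = Add(9, Mul(2, 2)) = Add(9, 4) = 13)
Pow(D, 2) = Pow(13, 2) = 169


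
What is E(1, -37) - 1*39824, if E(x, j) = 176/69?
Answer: -2747680/69 ≈ -39821.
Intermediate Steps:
E(x, j) = 176/69 (E(x, j) = 176*(1/69) = 176/69)
E(1, -37) - 1*39824 = 176/69 - 1*39824 = 176/69 - 39824 = -2747680/69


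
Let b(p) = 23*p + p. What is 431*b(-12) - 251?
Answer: -124379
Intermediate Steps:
b(p) = 24*p
431*b(-12) - 251 = 431*(24*(-12)) - 251 = 431*(-288) - 251 = -124128 - 251 = -124379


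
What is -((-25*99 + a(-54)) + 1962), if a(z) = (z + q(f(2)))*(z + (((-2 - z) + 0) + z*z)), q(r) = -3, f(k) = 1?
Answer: 166611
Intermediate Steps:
a(z) = (-3 + z)*(-2 + z²) (a(z) = (z - 3)*(z + (((-2 - z) + 0) + z*z)) = (-3 + z)*(z + ((-2 - z) + z²)) = (-3 + z)*(z + (-2 + z² - z)) = (-3 + z)*(-2 + z²))
-((-25*99 + a(-54)) + 1962) = -((-25*99 + (6 + (-54)³ - 3*(-54)² - 2*(-54))) + 1962) = -((-2475 + (6 - 157464 - 3*2916 + 108)) + 1962) = -((-2475 + (6 - 157464 - 8748 + 108)) + 1962) = -((-2475 - 166098) + 1962) = -(-168573 + 1962) = -1*(-166611) = 166611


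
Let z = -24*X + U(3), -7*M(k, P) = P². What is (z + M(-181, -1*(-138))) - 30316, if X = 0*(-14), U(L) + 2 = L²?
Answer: -231207/7 ≈ -33030.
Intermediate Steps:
U(L) = -2 + L²
X = 0
M(k, P) = -P²/7
z = 7 (z = -24*0 + (-2 + 3²) = 0 + (-2 + 9) = 0 + 7 = 7)
(z + M(-181, -1*(-138))) - 30316 = (7 - (-1*(-138))²/7) - 30316 = (7 - ⅐*138²) - 30316 = (7 - ⅐*19044) - 30316 = (7 - 19044/7) - 30316 = -18995/7 - 30316 = -231207/7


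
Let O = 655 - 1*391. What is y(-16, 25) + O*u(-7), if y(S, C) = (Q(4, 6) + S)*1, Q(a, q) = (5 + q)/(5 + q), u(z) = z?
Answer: -1863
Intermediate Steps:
Q(a, q) = 1
y(S, C) = 1 + S (y(S, C) = (1 + S)*1 = 1 + S)
O = 264 (O = 655 - 391 = 264)
y(-16, 25) + O*u(-7) = (1 - 16) + 264*(-7) = -15 - 1848 = -1863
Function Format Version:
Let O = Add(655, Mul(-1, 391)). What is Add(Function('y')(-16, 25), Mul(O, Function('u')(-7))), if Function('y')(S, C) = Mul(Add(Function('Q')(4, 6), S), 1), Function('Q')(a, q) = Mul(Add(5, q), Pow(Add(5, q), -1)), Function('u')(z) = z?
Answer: -1863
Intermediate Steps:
Function('Q')(a, q) = 1
Function('y')(S, C) = Add(1, S) (Function('y')(S, C) = Mul(Add(1, S), 1) = Add(1, S))
O = 264 (O = Add(655, -391) = 264)
Add(Function('y')(-16, 25), Mul(O, Function('u')(-7))) = Add(Add(1, -16), Mul(264, -7)) = Add(-15, -1848) = -1863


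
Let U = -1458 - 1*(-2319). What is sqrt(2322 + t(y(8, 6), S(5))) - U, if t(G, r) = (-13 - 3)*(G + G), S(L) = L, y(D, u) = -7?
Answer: -861 + sqrt(2546) ≈ -810.54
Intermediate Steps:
U = 861 (U = -1458 + 2319 = 861)
t(G, r) = -32*G
sqrt(2322 + t(y(8, 6), S(5))) - U = sqrt(2322 - 32*(-7)) - 1*861 = sqrt(2322 + 224) - 861 = sqrt(2546) - 861 = -861 + sqrt(2546)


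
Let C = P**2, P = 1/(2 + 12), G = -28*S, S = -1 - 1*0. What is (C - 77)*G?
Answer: -15091/7 ≈ -2155.9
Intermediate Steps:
S = -1 (S = -1 + 0 = -1)
G = 28 (G = -28*(-1) = 28)
P = 1/14 ≈ 0.071429
C = 1/196 (C = (1/14)**2 = 1/196 ≈ 0.0051020)
(C - 77)*G = (1/196 - 77)*28 = -15091/196*28 = -15091/7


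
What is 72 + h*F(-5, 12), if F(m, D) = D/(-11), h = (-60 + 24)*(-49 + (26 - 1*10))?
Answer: -1224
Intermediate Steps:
h = 1188 (h = -36*(-49 + (26 - 10)) = -36*(-49 + 16) = -36*(-33) = 1188)
F(m, D) = -D/11 (F(m, D) = D*(-1/11) = -D/11)
72 + h*F(-5, 12) = 72 + 1188*(-1/11*12) = 72 + 1188*(-12/11) = 72 - 1296 = -1224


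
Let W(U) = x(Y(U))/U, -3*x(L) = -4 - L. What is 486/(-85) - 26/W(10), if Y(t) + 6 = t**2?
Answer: -56964/4165 ≈ -13.677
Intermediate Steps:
Y(t) = -6 + t**2
x(L) = 4/3 + L/3 (x(L) = -(-4 - L)/3 = 4/3 + L/3)
W(U) = (-2/3 + U**2/3)/U (W(U) = (4/3 + (-6 + U**2)/3)/U = (4/3 + (-2 + U**2/3))/U = (-2/3 + U**2/3)/U)
486/(-85) - 26/W(10) = 486/(-85) - 26*30/(-2 + 10**2) = 486*(-1/85) - 26*30/(-2 + 100) = -486/85 - 26/((1/3)*(1/10)*98) = -486/85 - 26/49/15 = -486/85 - 26*15/49 = -486/85 - 390/49 = -56964/4165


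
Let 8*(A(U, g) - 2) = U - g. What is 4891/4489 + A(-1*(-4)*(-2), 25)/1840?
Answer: 1073421/986240 ≈ 1.0884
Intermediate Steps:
A(U, g) = 2 - g/8 + U/8 (A(U, g) = 2 + (U - g)/8 = 2 + (-g/8 + U/8) = 2 - g/8 + U/8)
4891/4489 + A(-1*(-4)*(-2), 25)/1840 = 4891/4489 + (2 - ⅛*25 + (-1*(-4)*(-2))/8)/1840 = 4891*(1/4489) + (2 - 25/8 + (4*(-2))/8)*(1/1840) = 73/67 + (2 - 25/8 + (⅛)*(-8))*(1/1840) = 73/67 + (2 - 25/8 - 1)*(1/1840) = 73/67 - 17/8*1/1840 = 73/67 - 17/14720 = 1073421/986240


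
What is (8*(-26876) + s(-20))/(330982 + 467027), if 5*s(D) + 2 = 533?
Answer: -1074509/3990045 ≈ -0.26930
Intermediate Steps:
s(D) = 531/5 (s(D) = -2/5 + (1/5)*533 = -2/5 + 533/5 = 531/5)
(8*(-26876) + s(-20))/(330982 + 467027) = (8*(-26876) + 531/5)/(330982 + 467027) = (-215008 + 531/5)/798009 = -1074509/5*1/798009 = -1074509/3990045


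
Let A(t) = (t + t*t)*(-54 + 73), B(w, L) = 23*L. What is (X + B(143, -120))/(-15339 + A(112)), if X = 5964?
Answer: 3204/225125 ≈ 0.014232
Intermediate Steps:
A(t) = 19*t + 19*t**2 (A(t) = (t + t**2)*19 = 19*t + 19*t**2)
(X + B(143, -120))/(-15339 + A(112)) = (5964 + 23*(-120))/(-15339 + 19*112*(1 + 112)) = (5964 - 2760)/(-15339 + 19*112*113) = 3204/(-15339 + 240464) = 3204/225125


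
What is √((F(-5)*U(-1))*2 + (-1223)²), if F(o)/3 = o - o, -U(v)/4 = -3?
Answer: 1223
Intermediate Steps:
U(v) = 12 (U(v) = -4*(-3) = 12)
F(o) = 0 (F(o) = 3*(o - o) = 3*0 = 0)
√((F(-5)*U(-1))*2 + (-1223)²) = √((0*12)*2 + (-1223)²) = √(0*2 + 1495729) = √(0 + 1495729) = √1495729 = 1223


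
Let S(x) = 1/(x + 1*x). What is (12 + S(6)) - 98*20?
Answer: -23375/12 ≈ -1947.9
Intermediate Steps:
S(x) = 1/(2*x) (S(x) = 1/(x + x) = 1/(2*x))
(12 + S(6)) - 98*20 = (12 + (1/2)/6) - 98*20 = (12 + (1/2)*(1/6)) - 1960 = (12 + 1/12) - 1960 = 145/12 - 1960 = -23375/12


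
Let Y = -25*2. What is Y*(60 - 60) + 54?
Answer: 54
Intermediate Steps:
Y = -50
Y*(60 - 60) + 54 = -50*(60 - 60) + 54 = -50*0 + 54 = 0 + 54 = 54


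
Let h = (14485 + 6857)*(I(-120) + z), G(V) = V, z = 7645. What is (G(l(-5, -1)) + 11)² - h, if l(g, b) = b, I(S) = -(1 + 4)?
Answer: -163052780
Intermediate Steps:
I(S) = -5 (I(S) = -1*5 = -5)
h = 163052880 (h = (14485 + 6857)*(-5 + 7645) = 21342*7640 = 163052880)
(G(l(-5, -1)) + 11)² - h = (-1 + 11)² - 1*163052880 = 10² - 163052880 = 100 - 163052880 = -163052780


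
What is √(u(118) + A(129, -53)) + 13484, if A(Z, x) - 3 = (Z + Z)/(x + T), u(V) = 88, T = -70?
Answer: 13484 + 27*√205/41 ≈ 13493.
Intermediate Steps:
A(Z, x) = 3 + 2*Z/(-70 + x) (A(Z, x) = 3 + (Z + Z)/(x - 70) = 3 + (2*Z)/(-70 + x) = 3 + 2*Z/(-70 + x))
√(u(118) + A(129, -53)) + 13484 = √(88 + (-210 + 2*129 + 3*(-53))/(-70 - 53)) + 13484 = √(88 + (-210 + 258 - 159)/(-123)) + 13484 = √(88 - 1/123*(-111)) + 13484 = √(88 + 37/41) + 13484 = √(3645/41) + 13484 = 27*√205/41 + 13484 = 13484 + 27*√205/41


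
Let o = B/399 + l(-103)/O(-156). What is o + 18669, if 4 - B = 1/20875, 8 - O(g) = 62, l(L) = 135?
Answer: 103650463541/5552750 ≈ 18667.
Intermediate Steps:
O(g) = -54 (O(g) = 8 - 1*62 = 8 - 62 = -54)
B = 83499/20875 (B = 4 - 1/20875 = 83499/20875 ≈ 4.0000)
o = -13826209/5552750 (o = (83499/20875)/399 + 135/(-54) = (83499/20875)*(1/399) + 135*(-1/54) = 27833/2776375 - 5/2 = -13826209/5552750 ≈ -2.4900)
o + 18669 = -13826209/5552750 + 18669 = 103650463541/5552750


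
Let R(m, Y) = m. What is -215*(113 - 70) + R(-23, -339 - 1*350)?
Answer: -9268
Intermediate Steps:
-215*(113 - 70) + R(-23, -339 - 1*350) = -215*(113 - 70) - 23 = -215*43 - 23 = -9245 - 23 = -9268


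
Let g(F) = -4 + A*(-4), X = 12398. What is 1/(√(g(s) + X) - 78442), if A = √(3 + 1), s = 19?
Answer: -39221/3076567489 - √12386/6153134978 ≈ -1.2766e-5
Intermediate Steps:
A = 2 (A = √4 = 2)
g(F) = -12 (g(F) = -4 + 2*(-4) = -4 - 8 = -12)
1/(√(g(s) + X) - 78442) = 1/(√(-12 + 12398) - 78442) = 1/(√12386 - 78442) = 1/(-78442 + √12386)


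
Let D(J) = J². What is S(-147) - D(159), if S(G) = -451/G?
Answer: -3715856/147 ≈ -25278.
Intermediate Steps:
S(-147) - D(159) = -451/(-147) - 1*159² = -451*(-1/147) - 1*25281 = 451/147 - 25281 = -3715856/147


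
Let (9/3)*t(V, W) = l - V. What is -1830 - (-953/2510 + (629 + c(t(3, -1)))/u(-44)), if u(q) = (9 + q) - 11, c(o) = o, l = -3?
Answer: -52418548/28865 ≈ -1816.0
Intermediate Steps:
t(V, W) = -1 - V/3 (t(V, W) = (-3 - V)/3 = -1 - V/3)
u(q) = -2 + q
-1830 - (-953/2510 + (629 + c(t(3, -1)))/u(-44)) = -1830 - (-953/2510 + (629 + (-1 - 1/3*3))/(-2 - 44)) = -1830 - (-953*1/2510 + (629 + (-1 - 1))/(-46)) = -1830 - (-953/2510 + (629 - 2)*(-1/46)) = -1830 - (-953/2510 + 627*(-1/46)) = -1830 - (-953/2510 - 627/46) = -1830 - 1*(-404402/28865) = -1830 + 404402/28865 = -52418548/28865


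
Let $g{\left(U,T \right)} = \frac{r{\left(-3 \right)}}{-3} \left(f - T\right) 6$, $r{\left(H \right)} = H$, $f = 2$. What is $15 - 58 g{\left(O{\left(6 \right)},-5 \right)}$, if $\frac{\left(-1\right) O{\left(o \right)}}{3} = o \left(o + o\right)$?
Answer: $-2421$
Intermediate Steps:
$O{\left(o \right)} = - 6 o^{2}$ ($O{\left(o \right)} = - 3 o \left(o + o\right) = - 3 o 2 o = - 3 \cdot 2 o^{2} = - 6 o^{2}$)
$g{\left(U,T \right)} = 12 - 6 T$ ($g{\left(U,T \right)} = - \frac{3}{-3} \left(2 - T\right) 6 = \left(-3\right) \left(- \frac{1}{3}\right) \left(2 - T\right) 6 = 1 \left(2 - T\right) 6 = \left(2 - T\right) 6 = 12 - 6 T$)
$15 - 58 g{\left(O{\left(6 \right)},-5 \right)} = 15 - 58 \left(12 - -30\right) = 15 - 58 \left(12 + 30\right) = 15 - 2436 = -2421$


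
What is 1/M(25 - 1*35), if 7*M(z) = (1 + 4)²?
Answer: 7/25 ≈ 0.28000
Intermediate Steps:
M(z) = 25/7 (M(z) = (1 + 4)²/7 = (⅐)*5² = (⅐)*25 = 25/7)
1/M(25 - 1*35) = 1/(25/7) = 7/25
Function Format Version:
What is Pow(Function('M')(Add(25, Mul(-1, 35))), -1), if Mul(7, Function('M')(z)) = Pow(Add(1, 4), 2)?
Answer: Rational(7, 25) ≈ 0.28000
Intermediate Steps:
Function('M')(z) = Rational(25, 7) (Function('M')(z) = Mul(Rational(1, 7), Pow(Add(1, 4), 2)) = Mul(Rational(1, 7), Pow(5, 2)) = Mul(Rational(1, 7), 25) = Rational(25, 7))
Pow(Function('M')(Add(25, Mul(-1, 35))), -1) = Pow(Rational(25, 7), -1) = Rational(7, 25)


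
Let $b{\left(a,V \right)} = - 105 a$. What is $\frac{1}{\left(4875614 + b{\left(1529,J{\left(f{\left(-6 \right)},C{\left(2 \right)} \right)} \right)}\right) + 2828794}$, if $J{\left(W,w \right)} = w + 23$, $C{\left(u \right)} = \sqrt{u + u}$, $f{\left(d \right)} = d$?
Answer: $\frac{1}{7543863} \approx 1.3256 \cdot 10^{-7}$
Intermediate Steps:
$C{\left(u \right)} = \sqrt{2} \sqrt{u}$ ($C{\left(u \right)} = \sqrt{2 u} = \sqrt{2} \sqrt{u}$)
$J{\left(W,w \right)} = 23 + w$
$\frac{1}{\left(4875614 + b{\left(1529,J{\left(f{\left(-6 \right)},C{\left(2 \right)} \right)} \right)}\right) + 2828794} = \frac{1}{\left(4875614 - 160545\right) + 2828794} = \frac{1}{4715069 + 2828794} = \frac{1}{7543863}$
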